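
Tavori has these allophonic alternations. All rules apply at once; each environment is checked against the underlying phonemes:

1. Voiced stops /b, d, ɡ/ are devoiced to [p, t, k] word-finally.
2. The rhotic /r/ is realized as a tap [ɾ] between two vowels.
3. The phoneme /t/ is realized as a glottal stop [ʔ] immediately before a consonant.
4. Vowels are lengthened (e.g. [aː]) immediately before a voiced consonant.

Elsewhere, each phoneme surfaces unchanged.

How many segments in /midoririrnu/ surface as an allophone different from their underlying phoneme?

6

Segments that undergo a rule: /i/ → [iː] (rule 4); /o/ → [oː] (rule 4); /r/ → [ɾ] (rule 2); /i/ → [iː] (rule 4); /r/ → [ɾ] (rule 2); /i/ → [iː] (rule 4).
All other segments surface unchanged.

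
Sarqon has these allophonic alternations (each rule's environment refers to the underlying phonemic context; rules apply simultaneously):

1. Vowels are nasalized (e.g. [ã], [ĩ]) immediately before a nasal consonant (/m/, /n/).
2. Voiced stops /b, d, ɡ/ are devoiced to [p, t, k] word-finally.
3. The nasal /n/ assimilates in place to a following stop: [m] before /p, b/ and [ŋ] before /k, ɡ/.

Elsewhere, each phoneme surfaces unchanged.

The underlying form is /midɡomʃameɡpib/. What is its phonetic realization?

[midɡõmʃãmeɡpip]

/m/ (word-initial) is unaffected → [m].
/i/ (between /m/ and /d/): rule 1 targets it, but not before a nasal consonant → unchanged [i].
/d/ (between /i/ and /ɡ/) is in the target of rule 2 but the environment (word-finally) is not met → [d].
/ɡ/ (between /d/ and /o/): rule 2 targets it, but not word-finally → unchanged [ɡ].
/o/ (between /ɡ/ and /m/): before a nasal consonant, so rule 1 applies → [õ].
/m/ — not in any rule's target class → [m].
/ʃ/ — not in any rule's target class → [ʃ].
/a/ (between /ʃ/ and /m/): before a nasal consonant, so rule 1 applies → [ã].
/m/ — not in any rule's target class → [m].
/e/ (between /m/ and /ɡ/): rule 1 targets it, but not before a nasal consonant → unchanged [e].
/ɡ/ (between /e/ and /p/) is in the target of rule 2 but the environment (word-finally) is not met → [ɡ].
/p/ (between /ɡ/ and /i/): no rule targets it → [p].
/i/ (between /p/ and /b/) is in the target of rule 1 but the environment (before a nasal consonant) is not met → [i].
/b/ (word-final): word-finally, so rule 2 applies → [p].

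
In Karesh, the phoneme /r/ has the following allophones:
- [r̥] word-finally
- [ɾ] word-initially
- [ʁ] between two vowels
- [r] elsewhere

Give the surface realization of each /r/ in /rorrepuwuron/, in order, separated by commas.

[ɾ], [r], [r], [ʁ]

Occurrence 1 (position 1): word-initially → [ɾ].
Occurrence 2 (position 3): no conditioning environment matches → elsewhere allophone [r].
Occurrence 3 (position 4): no conditioning environment matches → elsewhere allophone [r].
Occurrence 4 (position 10): between two vowels → [ʁ].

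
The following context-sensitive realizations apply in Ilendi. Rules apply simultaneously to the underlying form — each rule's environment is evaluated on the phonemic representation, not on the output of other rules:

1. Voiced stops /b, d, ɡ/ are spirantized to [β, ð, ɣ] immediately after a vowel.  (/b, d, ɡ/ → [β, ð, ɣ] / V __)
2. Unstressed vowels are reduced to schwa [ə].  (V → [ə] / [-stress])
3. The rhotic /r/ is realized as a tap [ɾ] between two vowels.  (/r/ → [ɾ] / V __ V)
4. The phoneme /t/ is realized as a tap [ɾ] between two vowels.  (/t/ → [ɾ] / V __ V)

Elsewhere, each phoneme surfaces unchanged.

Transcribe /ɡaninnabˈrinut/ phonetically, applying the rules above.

/ɡ/ (word-initial): rule 1 targets it, but not immediately after a vowel → unchanged [ɡ].
/a/ meets the environment for rule 2 (in an unstressed syllable) → [ə].
/n/ (between /a/ and /i/) is unaffected → [n].
Rule 2 applies to /i/ (between /n/ and /n/: in an unstressed syllable) → [ə].
/n/ (between /i/ and /n/): no rule targets it → [n].
/n/ — not in any rule's target class → [n].
Rule 2 applies to /a/ (between /n/ and /b/: in an unstressed syllable) → [ə].
Rule 1 applies to /b/ (between /a/ and /r/: immediately after a vowel) → [β].
/r/ — between /b/ and /i/; rule 3 does not apply here → [r].
/i/ (between /r/ and /n/) is in the target of rule 2 but the environment (in an unstressed syllable) is not met → [i].
/n/ — not in any rule's target class → [n].
Rule 2 applies to /u/ (between /n/ and /t/: in an unstressed syllable) → [ə].
/t/ (word-final) fails the environment for rule 4, so it stays [t].

[ɡənənnəβˈrinət]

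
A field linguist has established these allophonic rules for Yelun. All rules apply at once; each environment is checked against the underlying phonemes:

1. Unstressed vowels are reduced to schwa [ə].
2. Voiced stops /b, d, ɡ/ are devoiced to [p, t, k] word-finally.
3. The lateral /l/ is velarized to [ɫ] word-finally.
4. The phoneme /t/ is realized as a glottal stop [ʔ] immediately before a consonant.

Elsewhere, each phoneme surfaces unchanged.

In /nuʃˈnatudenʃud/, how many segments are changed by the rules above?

5

Segments that undergo a rule: /u/ → [ə] (rule 1); /u/ → [ə] (rule 1); /e/ → [ə] (rule 1); /u/ → [ə] (rule 1); /d/ → [t] (rule 2).
All other segments surface unchanged.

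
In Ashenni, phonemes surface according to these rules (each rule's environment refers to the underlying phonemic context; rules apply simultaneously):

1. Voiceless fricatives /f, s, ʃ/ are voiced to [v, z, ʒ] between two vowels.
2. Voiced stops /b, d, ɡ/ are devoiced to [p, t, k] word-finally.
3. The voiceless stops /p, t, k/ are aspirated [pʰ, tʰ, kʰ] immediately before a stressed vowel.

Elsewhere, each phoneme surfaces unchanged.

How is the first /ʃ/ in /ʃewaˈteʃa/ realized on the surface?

/ʃ/ (word-initial) is in the target of rule 1 but the environment (between two vowels) is not met → [ʃ].

[ʃ]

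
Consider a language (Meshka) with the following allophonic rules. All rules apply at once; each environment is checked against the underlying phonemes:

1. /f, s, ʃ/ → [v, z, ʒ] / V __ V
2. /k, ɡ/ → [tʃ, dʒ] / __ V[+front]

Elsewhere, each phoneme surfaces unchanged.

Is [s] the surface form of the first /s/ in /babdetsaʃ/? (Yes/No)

/s/ — between /t/ and /a/; rule 1 does not apply here → [s].
The actual realization is [s], which matches [s].

Yes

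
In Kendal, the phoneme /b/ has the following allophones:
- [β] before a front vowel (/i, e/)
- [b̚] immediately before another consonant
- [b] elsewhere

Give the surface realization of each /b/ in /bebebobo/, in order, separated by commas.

Occurrence 1 (position 1): before a front vowel (/i, e/) → [β].
Occurrence 2 (position 3): before a front vowel (/i, e/) → [β].
Occurrence 3 (position 5): no conditioning environment matches → elsewhere allophone [b].
Occurrence 4 (position 7): no conditioning environment matches → elsewhere allophone [b].

[β], [β], [b], [b]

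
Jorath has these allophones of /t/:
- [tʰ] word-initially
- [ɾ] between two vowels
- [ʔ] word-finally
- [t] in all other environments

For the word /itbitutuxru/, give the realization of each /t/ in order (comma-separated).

Occurrence 1 (position 2): no conditioning environment matches → elsewhere allophone [t].
Occurrence 2 (position 5): between two vowels → [ɾ].
Occurrence 3 (position 7): between two vowels → [ɾ].

[t], [ɾ], [ɾ]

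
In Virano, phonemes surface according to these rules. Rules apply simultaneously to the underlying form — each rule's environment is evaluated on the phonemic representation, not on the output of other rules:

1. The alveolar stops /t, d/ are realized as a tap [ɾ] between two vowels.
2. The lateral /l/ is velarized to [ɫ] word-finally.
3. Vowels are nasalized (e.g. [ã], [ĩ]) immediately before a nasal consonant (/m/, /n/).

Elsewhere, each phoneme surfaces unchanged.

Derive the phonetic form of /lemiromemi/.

/l/ (word-initial) fails the environment for rule 2, so it stays [l].
/e/ meets the environment for rule 3 (before a nasal consonant) → [ẽ].
/m/ (between /e/ and /i/): no rule targets it → [m].
/i/ (between /m/ and /r/): rule 3 targets it, but not before a nasal consonant → unchanged [i].
/r/ (between /i/ and /o/) is unaffected → [r].
/o/ (between /r/ and /m/): before a nasal consonant, so rule 3 applies → [õ].
/m/ (between /o/ and /e/) is unaffected → [m].
/e/ — between /m/ and /m/, before a nasal consonant — surfaces as [ẽ] (rule 3).
/m/ stays [m].
/i/ (word-final): rule 3 targets it, but not before a nasal consonant → unchanged [i].

[lẽmirõmẽmi]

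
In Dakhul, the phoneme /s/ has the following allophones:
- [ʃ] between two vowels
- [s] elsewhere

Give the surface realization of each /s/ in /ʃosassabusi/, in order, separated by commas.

Occurrence 1 (position 3): between two vowels → [ʃ].
Occurrence 2 (position 5): no conditioning environment matches → elsewhere allophone [s].
Occurrence 3 (position 6): no conditioning environment matches → elsewhere allophone [s].
Occurrence 4 (position 10): between two vowels → [ʃ].

[ʃ], [s], [s], [ʃ]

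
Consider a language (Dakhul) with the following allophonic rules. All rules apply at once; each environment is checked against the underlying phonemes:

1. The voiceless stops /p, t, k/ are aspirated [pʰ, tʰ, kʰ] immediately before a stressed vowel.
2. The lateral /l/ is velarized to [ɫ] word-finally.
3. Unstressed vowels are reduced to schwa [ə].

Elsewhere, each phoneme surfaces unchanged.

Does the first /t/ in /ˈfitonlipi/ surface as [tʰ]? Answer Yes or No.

No

/t/ (between /i/ and /o/) fails the environment for rule 1, so it stays [t].
The actual realization is [t], not [tʰ].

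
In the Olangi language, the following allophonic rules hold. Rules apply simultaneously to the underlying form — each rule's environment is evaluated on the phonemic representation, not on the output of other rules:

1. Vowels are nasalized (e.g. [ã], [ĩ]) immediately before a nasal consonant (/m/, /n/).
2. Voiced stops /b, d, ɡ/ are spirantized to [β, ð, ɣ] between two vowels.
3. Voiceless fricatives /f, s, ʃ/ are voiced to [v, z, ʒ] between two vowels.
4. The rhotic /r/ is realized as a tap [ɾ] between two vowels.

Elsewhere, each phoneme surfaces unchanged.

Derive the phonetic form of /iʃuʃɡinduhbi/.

/i/ (word-initial) fails the environment for rule 1, so it stays [i].
/ʃ/ meets the environment for rule 3 (between two vowels) → [ʒ].
/u/ (between /ʃ/ and /ʃ/): rule 1 targets it, but not before a nasal consonant → unchanged [u].
/ʃ/ (between /u/ and /ɡ/) is in the target of rule 3 but the environment (between two vowels) is not met → [ʃ].
/ɡ/ (between /ʃ/ and /i/) is in the target of rule 2 but the environment (between two vowels) is not met → [ɡ].
Rule 1 applies to /i/ (between /ɡ/ and /n/: before a nasal consonant) → [ĩ].
/n/ stays [n].
/d/ (between /n/ and /u/): rule 2 targets it, but not between two vowels → unchanged [d].
/u/ — between /d/ and /h/; rule 1 does not apply here → [u].
/h/ stays [h].
/b/ (between /h/ and /i/) is in the target of rule 2 but the environment (between two vowels) is not met → [b].
/i/ (word-final): rule 1 targets it, but not before a nasal consonant → unchanged [i].

[iʒuʃɡĩnduhbi]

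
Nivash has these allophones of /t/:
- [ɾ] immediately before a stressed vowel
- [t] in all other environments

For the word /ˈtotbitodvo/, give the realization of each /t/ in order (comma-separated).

[ɾ], [t], [t]

Occurrence 1 (position 1): immediately before a stressed vowel → [ɾ].
Occurrence 2 (position 3): no conditioning environment matches → elsewhere allophone [t].
Occurrence 3 (position 6): no conditioning environment matches → elsewhere allophone [t].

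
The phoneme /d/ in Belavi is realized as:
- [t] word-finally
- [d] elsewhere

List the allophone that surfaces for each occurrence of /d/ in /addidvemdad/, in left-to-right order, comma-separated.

Occurrence 1 (position 2): no conditioning environment matches → elsewhere allophone [d].
Occurrence 2 (position 3): no conditioning environment matches → elsewhere allophone [d].
Occurrence 3 (position 5): no conditioning environment matches → elsewhere allophone [d].
Occurrence 4 (position 9): no conditioning environment matches → elsewhere allophone [d].
Occurrence 5 (position 11): word-finally → [t].

[d], [d], [d], [d], [t]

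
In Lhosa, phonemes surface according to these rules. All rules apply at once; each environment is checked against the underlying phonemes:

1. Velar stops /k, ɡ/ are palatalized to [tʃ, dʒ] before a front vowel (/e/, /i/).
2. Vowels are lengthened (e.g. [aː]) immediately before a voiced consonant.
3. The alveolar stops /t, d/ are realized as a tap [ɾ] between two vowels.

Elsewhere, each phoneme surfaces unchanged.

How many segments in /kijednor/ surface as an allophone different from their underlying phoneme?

Segments that undergo a rule: /k/ → [tʃ] (rule 1); /i/ → [iː] (rule 2); /e/ → [eː] (rule 2); /o/ → [oː] (rule 2).
All other segments surface unchanged.

4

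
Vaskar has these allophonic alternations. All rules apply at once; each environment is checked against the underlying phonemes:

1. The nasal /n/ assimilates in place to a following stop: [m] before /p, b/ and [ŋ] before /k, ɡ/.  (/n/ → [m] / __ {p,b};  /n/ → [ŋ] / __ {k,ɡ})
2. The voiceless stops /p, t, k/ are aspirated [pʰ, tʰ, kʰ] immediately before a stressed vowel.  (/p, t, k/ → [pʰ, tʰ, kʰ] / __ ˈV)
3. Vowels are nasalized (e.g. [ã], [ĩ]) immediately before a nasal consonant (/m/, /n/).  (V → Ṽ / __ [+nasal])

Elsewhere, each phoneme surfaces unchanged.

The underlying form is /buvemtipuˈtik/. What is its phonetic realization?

[buvẽmtipuˈtʰik]

/b/ stays [b].
/u/ — between /b/ and /v/; rule 3 does not apply here → [u].
/v/ stays [v].
Rule 3 applies to /e/ (between /v/ and /m/: before a nasal consonant) → [ẽ].
/m/ — not in any rule's target class → [m].
/t/ (between /m/ and /i/) is in the target of rule 2 but the environment (immediately before a stressed vowel) is not met → [t].
/i/ (between /t/ and /p/): rule 3 targets it, but not before a nasal consonant → unchanged [i].
/p/ (between /i/ and /u/): rule 2 targets it, but not immediately before a stressed vowel → unchanged [p].
/u/ (between /p/ and /t/): rule 3 targets it, but not before a nasal consonant → unchanged [u].
/t/ (between /u/ and /i/) occurs immediately before a stressed vowel → [tʰ] by rule 2.
/i/ — between /t/ and /k/; rule 3 does not apply here → [i].
/k/ — word-final; rule 2 does not apply here → [k].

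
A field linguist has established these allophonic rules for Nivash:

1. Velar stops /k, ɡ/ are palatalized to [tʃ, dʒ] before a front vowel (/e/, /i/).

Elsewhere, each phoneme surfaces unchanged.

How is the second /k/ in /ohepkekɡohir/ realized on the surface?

/k/ (between /e/ and /ɡ/) fails the environment for rule 1, so it stays [k].

[k]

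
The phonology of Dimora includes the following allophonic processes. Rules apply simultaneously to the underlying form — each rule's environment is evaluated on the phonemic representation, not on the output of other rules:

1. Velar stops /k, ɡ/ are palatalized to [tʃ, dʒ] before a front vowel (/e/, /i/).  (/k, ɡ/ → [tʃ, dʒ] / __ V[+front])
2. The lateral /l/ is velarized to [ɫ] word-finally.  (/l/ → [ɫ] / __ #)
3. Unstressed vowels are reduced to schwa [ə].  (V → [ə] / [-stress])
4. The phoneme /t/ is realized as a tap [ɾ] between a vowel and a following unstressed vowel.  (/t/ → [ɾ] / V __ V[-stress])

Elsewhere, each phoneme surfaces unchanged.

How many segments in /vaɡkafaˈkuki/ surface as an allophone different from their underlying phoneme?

Segments that undergo a rule: /a/ → [ə] (rule 3); /a/ → [ə] (rule 3); /a/ → [ə] (rule 3); /k/ → [tʃ] (rule 1); /i/ → [ə] (rule 3).
All other segments surface unchanged.

5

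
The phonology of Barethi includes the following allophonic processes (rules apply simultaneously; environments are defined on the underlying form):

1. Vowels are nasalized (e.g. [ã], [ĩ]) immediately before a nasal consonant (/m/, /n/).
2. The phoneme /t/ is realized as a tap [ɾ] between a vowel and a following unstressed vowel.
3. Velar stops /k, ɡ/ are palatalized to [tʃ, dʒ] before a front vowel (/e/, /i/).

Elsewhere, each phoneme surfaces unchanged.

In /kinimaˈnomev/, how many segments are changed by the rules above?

Segments that undergo a rule: /k/ → [tʃ] (rule 3); /i/ → [ĩ] (rule 1); /i/ → [ĩ] (rule 1); /a/ → [ã] (rule 1); /o/ → [õ] (rule 1).
All other segments surface unchanged.

5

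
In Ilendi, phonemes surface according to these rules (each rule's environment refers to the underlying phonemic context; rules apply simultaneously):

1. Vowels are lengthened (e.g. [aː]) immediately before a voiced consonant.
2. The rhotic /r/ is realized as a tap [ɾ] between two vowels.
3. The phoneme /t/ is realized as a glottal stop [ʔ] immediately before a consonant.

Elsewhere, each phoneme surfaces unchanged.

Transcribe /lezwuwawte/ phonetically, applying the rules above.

[leːzwuːwaːwte]

/e/ — between /l/ and /z/, before a voiced consonant — surfaces as [eː] (rule 1).
/u/ (between /w/ and /w/): before a voiced consonant, so rule 1 applies → [uː].
Rule 1 applies to /a/ (between /w/ and /w/: before a voiced consonant) → [aː].
/t/ — between /w/ and /e/; rule 3 does not apply here → [t].
/e/ (word-final) is in the target of rule 1 but the environment (before a voiced consonant) is not met → [e].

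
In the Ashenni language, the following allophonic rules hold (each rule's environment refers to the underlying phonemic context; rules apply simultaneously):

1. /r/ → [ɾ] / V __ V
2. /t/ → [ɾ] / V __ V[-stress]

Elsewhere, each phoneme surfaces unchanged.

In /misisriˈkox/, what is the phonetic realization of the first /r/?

/r/ (between /s/ and /i/) fails the environment for rule 1, so it stays [r].

[r]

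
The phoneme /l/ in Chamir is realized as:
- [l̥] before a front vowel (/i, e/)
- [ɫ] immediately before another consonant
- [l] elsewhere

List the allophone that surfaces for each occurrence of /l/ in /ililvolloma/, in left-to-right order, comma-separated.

Occurrence 1 (position 2): before a front vowel (/i, e/) → [l̥].
Occurrence 2 (position 4): immediately before another consonant → [ɫ].
Occurrence 3 (position 7): immediately before another consonant → [ɫ].
Occurrence 4 (position 8): no conditioning environment matches → elsewhere allophone [l].

[l̥], [ɫ], [ɫ], [l]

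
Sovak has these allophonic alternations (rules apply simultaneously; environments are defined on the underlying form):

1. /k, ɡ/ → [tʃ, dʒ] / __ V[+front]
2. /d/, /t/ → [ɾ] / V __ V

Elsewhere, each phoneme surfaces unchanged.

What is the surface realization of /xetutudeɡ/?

/x/ (word-initial) is unaffected → [x].
/e/ (between /x/ and /t/) is unaffected → [e].
/t/ meets the environment for rule 2 (between two vowels) → [ɾ].
/u/ stays [u].
/t/ meets the environment for rule 2 (between two vowels) → [ɾ].
/u/ — not in any rule's target class → [u].
/d/ — between /u/ and /e/, between two vowels — surfaces as [ɾ] (rule 2).
/e/ stays [e].
/ɡ/ (word-final): rule 1 targets it, but not before a front vowel → unchanged [ɡ].

[xeɾuɾuɾeɡ]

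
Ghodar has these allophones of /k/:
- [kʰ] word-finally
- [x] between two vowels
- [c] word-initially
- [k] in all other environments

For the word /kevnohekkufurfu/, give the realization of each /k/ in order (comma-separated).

Occurrence 1 (position 1): word-initially → [c].
Occurrence 2 (position 8): no conditioning environment matches → elsewhere allophone [k].
Occurrence 3 (position 9): no conditioning environment matches → elsewhere allophone [k].

[c], [k], [k]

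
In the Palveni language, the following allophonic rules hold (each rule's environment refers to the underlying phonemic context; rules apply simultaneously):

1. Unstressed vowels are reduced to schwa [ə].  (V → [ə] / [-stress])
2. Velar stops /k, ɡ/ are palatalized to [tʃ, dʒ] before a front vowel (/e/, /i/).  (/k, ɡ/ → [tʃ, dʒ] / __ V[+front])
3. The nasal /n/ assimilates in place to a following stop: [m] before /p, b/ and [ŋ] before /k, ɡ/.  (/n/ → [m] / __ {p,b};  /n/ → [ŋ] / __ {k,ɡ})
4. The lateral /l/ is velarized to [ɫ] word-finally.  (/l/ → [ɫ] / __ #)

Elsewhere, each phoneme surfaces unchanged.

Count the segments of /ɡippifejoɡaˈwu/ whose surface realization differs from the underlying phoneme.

6

Segments that undergo a rule: /ɡ/ → [dʒ] (rule 2); /i/ → [ə] (rule 1); /i/ → [ə] (rule 1); /e/ → [ə] (rule 1); /o/ → [ə] (rule 1); /a/ → [ə] (rule 1).
All other segments surface unchanged.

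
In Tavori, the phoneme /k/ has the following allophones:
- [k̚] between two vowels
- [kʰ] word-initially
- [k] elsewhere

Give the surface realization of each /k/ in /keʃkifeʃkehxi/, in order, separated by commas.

[kʰ], [k], [k]

Occurrence 1 (position 1): word-initially → [kʰ].
Occurrence 2 (position 4): no conditioning environment matches → elsewhere allophone [k].
Occurrence 3 (position 9): no conditioning environment matches → elsewhere allophone [k].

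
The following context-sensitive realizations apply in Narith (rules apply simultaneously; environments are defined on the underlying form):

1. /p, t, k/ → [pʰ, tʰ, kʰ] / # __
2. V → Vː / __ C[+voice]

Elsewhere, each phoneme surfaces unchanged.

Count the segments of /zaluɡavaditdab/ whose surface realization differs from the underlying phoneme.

Segments that undergo a rule: /a/ → [aː] (rule 2); /u/ → [uː] (rule 2); /a/ → [aː] (rule 2); /a/ → [aː] (rule 2); /a/ → [aː] (rule 2).
All other segments surface unchanged.

5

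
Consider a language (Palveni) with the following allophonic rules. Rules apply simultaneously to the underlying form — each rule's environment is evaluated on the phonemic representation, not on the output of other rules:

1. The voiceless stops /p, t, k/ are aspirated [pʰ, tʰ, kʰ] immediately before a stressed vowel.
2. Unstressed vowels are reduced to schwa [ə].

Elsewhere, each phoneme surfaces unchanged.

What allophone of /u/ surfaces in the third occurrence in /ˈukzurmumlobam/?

/u/ — between /m/ and /m/, in an unstressed syllable — surfaces as [ə] (rule 2).

[ə]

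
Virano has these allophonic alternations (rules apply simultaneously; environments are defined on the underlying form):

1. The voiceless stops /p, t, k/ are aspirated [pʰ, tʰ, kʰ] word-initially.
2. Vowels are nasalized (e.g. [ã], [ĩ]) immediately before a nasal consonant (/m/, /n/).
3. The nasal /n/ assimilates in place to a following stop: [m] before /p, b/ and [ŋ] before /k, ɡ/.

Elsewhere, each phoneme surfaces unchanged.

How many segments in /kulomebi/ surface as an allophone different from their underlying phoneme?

2

Segments that undergo a rule: /k/ → [kʰ] (rule 1); /o/ → [õ] (rule 2).
All other segments surface unchanged.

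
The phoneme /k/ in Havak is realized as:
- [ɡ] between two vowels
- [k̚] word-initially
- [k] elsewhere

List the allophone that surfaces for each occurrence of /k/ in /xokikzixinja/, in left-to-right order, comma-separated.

[ɡ], [k]

Occurrence 1 (position 3): between two vowels → [ɡ].
Occurrence 2 (position 5): no conditioning environment matches → elsewhere allophone [k].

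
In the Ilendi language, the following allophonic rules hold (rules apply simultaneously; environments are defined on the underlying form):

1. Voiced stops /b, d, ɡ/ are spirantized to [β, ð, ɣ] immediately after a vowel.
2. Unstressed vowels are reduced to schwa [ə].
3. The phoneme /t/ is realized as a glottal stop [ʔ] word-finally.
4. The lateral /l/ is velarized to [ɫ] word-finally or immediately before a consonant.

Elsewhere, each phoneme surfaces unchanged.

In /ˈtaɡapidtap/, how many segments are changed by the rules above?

5

Segments that undergo a rule: /ɡ/ → [ɣ] (rule 1); /a/ → [ə] (rule 2); /i/ → [ə] (rule 2); /d/ → [ð] (rule 1); /a/ → [ə] (rule 2).
All other segments surface unchanged.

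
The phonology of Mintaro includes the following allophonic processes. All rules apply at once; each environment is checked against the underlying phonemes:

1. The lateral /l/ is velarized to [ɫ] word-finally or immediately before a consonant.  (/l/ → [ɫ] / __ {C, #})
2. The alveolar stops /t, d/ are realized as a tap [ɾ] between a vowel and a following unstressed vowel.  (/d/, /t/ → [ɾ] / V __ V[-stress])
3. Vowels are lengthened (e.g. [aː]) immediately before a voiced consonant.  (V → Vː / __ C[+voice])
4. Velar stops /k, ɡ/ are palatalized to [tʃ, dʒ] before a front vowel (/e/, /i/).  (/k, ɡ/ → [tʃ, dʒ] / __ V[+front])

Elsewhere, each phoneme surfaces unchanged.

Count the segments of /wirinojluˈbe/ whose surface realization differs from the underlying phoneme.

4

Segments that undergo a rule: /i/ → [iː] (rule 3); /i/ → [iː] (rule 3); /o/ → [oː] (rule 3); /u/ → [uː] (rule 3).
All other segments surface unchanged.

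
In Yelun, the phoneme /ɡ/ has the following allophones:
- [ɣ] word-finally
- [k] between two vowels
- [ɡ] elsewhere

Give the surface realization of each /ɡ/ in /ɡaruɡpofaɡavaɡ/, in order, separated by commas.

Occurrence 1 (position 1): no conditioning environment matches → elsewhere allophone [ɡ].
Occurrence 2 (position 5): no conditioning environment matches → elsewhere allophone [ɡ].
Occurrence 3 (position 10): between two vowels → [k].
Occurrence 4 (position 14): word-finally → [ɣ].

[ɡ], [ɡ], [k], [ɣ]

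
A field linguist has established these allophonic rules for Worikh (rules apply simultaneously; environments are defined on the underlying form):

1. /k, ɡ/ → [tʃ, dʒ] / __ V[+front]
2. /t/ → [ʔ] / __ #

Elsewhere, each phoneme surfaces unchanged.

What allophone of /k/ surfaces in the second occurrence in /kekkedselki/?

/k/ (between /e/ and /k/): rule 1 targets it, but not before a front vowel → unchanged [k].

[k]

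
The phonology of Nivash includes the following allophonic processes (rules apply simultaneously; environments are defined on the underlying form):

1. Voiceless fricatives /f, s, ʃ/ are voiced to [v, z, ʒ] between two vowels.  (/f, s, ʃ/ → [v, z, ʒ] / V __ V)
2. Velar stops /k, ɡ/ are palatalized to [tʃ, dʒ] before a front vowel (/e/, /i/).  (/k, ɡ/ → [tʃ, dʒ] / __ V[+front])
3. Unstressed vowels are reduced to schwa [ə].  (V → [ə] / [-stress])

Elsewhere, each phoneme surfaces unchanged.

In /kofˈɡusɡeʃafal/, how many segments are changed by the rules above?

Segments that undergo a rule: /o/ → [ə] (rule 3); /ɡ/ → [dʒ] (rule 2); /e/ → [ə] (rule 3); /ʃ/ → [ʒ] (rule 1); /a/ → [ə] (rule 3); /f/ → [v] (rule 1); /a/ → [ə] (rule 3).
All other segments surface unchanged.

7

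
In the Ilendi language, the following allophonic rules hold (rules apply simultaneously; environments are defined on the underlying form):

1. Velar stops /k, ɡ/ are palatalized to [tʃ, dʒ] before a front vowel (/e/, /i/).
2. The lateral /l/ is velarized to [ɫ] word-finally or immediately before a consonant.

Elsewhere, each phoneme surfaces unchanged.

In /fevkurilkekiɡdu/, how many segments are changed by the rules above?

3

Segments that undergo a rule: /l/ → [ɫ] (rule 2); /k/ → [tʃ] (rule 1); /k/ → [tʃ] (rule 1).
All other segments surface unchanged.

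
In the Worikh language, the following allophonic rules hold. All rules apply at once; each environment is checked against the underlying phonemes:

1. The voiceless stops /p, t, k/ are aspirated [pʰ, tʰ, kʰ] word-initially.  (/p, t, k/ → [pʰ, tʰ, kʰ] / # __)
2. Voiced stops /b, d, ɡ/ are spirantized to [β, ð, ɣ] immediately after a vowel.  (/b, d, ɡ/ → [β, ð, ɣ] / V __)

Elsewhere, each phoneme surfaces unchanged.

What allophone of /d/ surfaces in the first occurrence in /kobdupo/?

[d]

/d/ (between /b/ and /u/) fails the environment for rule 2, so it stays [d].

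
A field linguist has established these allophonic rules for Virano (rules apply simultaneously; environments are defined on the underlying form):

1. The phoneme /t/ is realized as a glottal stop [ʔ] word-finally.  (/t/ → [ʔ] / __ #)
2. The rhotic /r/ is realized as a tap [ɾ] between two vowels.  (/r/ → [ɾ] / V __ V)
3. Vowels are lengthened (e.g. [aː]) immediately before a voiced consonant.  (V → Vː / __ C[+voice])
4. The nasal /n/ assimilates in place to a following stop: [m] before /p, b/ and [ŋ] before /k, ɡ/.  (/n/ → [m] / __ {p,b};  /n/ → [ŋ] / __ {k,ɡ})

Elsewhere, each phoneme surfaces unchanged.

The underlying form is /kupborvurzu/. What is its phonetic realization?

[kupboːrvuːrzu]

/u/ (between /k/ and /p/): rule 3 targets it, but not before a voiced consonant → unchanged [u].
/o/ (between /b/ and /r/) occurs before a voiced consonant → [oː] by rule 3.
/r/ (between /o/ and /v/) fails the environment for rule 2, so it stays [r].
/u/ meets the environment for rule 3 (before a voiced consonant) → [uː].
/r/ (between /u/ and /z/): rule 2 targets it, but not between two vowels → unchanged [r].
/u/ (word-final): rule 3 targets it, but not before a voiced consonant → unchanged [u].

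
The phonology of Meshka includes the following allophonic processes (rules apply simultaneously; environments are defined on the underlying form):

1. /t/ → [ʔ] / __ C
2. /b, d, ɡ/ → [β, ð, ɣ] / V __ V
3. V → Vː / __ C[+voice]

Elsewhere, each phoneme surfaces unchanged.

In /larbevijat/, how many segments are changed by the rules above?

Segments that undergo a rule: /a/ → [aː] (rule 3); /e/ → [eː] (rule 3); /i/ → [iː] (rule 3).
All other segments surface unchanged.

3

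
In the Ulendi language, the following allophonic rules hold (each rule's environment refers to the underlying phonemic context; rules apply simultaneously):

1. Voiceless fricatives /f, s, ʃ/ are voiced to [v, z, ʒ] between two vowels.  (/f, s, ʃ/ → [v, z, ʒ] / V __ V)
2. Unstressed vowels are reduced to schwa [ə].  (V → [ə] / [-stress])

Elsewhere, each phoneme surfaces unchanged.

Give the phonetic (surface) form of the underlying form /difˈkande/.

/d/ (word-initial): no rule targets it → [d].
/i/ (between /d/ and /f/): in an unstressed syllable, so rule 2 applies → [ə].
/f/ (between /i/ and /k/): rule 1 targets it, but not between two vowels → unchanged [f].
/k/ stays [k].
/a/ (between /k/ and /n/) is in the target of rule 2 but the environment (in an unstressed syllable) is not met → [a].
/n/ (between /a/ and /d/) is unaffected → [n].
/d/ stays [d].
Rule 2 applies to /e/ (word-final: in an unstressed syllable) → [ə].

[dəfˈkandə]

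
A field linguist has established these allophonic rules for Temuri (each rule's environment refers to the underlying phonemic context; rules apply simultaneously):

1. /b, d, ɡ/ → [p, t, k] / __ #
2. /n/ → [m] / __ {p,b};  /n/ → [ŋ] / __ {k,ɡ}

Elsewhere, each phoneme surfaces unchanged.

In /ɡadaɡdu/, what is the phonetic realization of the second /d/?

/d/ (between /ɡ/ and /u/) is in the target of rule 1 but the environment (word-finally) is not met → [d].

[d]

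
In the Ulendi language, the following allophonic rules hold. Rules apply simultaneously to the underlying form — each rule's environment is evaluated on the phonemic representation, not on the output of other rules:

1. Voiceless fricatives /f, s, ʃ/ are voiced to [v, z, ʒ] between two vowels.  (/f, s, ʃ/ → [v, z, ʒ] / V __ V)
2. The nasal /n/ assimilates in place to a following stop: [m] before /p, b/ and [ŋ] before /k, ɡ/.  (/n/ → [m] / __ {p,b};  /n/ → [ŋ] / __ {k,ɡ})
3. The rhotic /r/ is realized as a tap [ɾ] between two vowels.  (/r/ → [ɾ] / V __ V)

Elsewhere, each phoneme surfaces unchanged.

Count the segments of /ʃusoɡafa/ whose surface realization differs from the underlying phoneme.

2

Segments that undergo a rule: /s/ → [z] (rule 1); /f/ → [v] (rule 1).
All other segments surface unchanged.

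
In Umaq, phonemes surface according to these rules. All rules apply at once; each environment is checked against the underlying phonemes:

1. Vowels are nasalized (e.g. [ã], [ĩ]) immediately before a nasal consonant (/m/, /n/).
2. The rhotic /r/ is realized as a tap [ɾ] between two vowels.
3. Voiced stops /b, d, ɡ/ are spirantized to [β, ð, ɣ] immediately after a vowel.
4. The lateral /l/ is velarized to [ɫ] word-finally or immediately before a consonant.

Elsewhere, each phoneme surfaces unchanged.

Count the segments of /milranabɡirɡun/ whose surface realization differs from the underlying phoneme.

4

Segments that undergo a rule: /l/ → [ɫ] (rule 4); /a/ → [ã] (rule 1); /b/ → [β] (rule 3); /u/ → [ũ] (rule 1).
All other segments surface unchanged.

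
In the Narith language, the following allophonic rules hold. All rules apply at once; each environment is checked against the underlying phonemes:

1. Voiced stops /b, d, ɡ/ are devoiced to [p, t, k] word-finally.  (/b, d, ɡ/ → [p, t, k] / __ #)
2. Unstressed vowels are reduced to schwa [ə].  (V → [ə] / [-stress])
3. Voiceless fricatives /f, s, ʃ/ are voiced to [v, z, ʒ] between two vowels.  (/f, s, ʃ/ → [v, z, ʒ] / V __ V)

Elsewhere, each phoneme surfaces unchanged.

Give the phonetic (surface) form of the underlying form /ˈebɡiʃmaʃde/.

/e/ — word-initial; rule 2 does not apply here → [e].
/b/ (between /e/ and /ɡ/) fails the environment for rule 1, so it stays [b].
/ɡ/ (between /b/ and /i/) is in the target of rule 1 but the environment (word-finally) is not met → [ɡ].
/i/ — between /ɡ/ and /ʃ/, in an unstressed syllable — surfaces as [ə] (rule 2).
/ʃ/ — between /i/ and /m/; rule 3 does not apply here → [ʃ].
/m/ — not in any rule's target class → [m].
Rule 2 applies to /a/ (between /m/ and /ʃ/: in an unstressed syllable) → [ə].
/ʃ/ — between /a/ and /d/; rule 3 does not apply here → [ʃ].
/d/ (between /ʃ/ and /e/) fails the environment for rule 1, so it stays [d].
Rule 2 applies to /e/ (word-final: in an unstressed syllable) → [ə].

[ˈebɡəʃməʃdə]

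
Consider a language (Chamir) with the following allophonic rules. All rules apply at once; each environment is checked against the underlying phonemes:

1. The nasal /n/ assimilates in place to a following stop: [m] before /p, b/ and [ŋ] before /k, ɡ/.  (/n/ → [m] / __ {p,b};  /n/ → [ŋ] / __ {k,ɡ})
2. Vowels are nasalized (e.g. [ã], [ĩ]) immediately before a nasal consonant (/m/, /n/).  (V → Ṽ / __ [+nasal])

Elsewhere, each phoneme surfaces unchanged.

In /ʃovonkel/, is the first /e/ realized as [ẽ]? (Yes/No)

No

/e/ (between /k/ and /l/) fails the environment for rule 2, so it stays [e].
The actual realization is [e], not [ẽ].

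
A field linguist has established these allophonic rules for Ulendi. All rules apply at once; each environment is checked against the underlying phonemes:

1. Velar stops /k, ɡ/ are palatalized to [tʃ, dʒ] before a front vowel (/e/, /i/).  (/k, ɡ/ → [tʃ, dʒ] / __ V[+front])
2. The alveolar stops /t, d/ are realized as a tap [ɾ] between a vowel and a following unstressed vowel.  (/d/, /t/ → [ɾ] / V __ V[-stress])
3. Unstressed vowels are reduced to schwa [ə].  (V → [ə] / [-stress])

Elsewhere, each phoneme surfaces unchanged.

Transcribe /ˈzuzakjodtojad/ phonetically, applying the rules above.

/z/ (word-initial) is unaffected → [z].
/u/ — between /z/ and /z/; rule 3 does not apply here → [u].
/z/ (between /u/ and /a/): no rule targets it → [z].
/a/ meets the environment for rule 3 (in an unstressed syllable) → [ə].
/k/ (between /a/ and /j/): rule 1 targets it, but not before a front vowel → unchanged [k].
/j/ (between /k/ and /o/) is unaffected → [j].
/o/ (between /j/ and /d/): in an unstressed syllable, so rule 3 applies → [ə].
/d/ (between /o/ and /t/) fails the environment for rule 2, so it stays [d].
/t/ (between /d/ and /o/): rule 2 targets it, but not between a vowel and a following unstressed vowel → unchanged [t].
/o/ — between /t/ and /j/, in an unstressed syllable — surfaces as [ə] (rule 3).
/j/ stays [j].
/a/ (between /j/ and /d/): in an unstressed syllable, so rule 3 applies → [ə].
/d/ (word-final) is in the target of rule 2 but the environment (between a vowel and a following unstressed vowel) is not met → [d].

[ˈzuzəkjədtəjəd]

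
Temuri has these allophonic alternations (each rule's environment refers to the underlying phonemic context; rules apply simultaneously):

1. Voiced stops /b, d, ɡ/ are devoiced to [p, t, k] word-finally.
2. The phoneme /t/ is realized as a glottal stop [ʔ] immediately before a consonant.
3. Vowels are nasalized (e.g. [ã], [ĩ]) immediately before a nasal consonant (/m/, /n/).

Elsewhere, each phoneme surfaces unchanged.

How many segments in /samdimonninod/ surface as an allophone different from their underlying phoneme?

Segments that undergo a rule: /a/ → [ã] (rule 3); /i/ → [ĩ] (rule 3); /o/ → [õ] (rule 3); /i/ → [ĩ] (rule 3); /d/ → [t] (rule 1).
All other segments surface unchanged.

5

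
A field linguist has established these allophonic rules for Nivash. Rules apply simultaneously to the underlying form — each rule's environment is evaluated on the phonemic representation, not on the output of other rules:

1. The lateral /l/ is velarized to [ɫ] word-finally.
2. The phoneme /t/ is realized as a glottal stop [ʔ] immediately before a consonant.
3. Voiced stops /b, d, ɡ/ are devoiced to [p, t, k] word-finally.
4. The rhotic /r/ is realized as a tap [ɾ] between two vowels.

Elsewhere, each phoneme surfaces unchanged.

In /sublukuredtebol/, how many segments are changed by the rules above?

Segments that undergo a rule: /r/ → [ɾ] (rule 4); /l/ → [ɫ] (rule 1).
All other segments surface unchanged.

2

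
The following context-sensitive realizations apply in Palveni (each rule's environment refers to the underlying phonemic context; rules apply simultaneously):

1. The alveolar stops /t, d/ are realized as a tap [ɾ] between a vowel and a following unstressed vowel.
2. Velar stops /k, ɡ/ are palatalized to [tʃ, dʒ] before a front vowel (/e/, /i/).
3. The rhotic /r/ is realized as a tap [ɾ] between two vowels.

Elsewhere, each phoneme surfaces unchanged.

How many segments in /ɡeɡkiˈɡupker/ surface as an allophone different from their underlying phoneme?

3

Segments that undergo a rule: /ɡ/ → [dʒ] (rule 2); /k/ → [tʃ] (rule 2); /k/ → [tʃ] (rule 2).
All other segments surface unchanged.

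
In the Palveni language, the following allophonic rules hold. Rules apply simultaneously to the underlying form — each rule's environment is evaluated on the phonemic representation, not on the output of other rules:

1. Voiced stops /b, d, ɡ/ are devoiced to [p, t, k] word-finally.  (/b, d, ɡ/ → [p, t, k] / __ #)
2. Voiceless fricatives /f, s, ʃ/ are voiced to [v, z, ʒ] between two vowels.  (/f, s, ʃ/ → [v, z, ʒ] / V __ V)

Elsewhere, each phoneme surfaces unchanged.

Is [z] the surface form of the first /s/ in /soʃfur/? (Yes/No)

/s/ (word-initial) fails the environment for rule 2, so it stays [s].
The actual realization is [s], not [z].

No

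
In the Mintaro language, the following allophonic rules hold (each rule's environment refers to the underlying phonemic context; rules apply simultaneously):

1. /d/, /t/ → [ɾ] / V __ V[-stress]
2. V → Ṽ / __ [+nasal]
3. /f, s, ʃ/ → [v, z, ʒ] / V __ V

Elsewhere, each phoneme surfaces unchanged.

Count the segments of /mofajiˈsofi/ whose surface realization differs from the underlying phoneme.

3

Segments that undergo a rule: /f/ → [v] (rule 3); /s/ → [z] (rule 3); /f/ → [v] (rule 3).
All other segments surface unchanged.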